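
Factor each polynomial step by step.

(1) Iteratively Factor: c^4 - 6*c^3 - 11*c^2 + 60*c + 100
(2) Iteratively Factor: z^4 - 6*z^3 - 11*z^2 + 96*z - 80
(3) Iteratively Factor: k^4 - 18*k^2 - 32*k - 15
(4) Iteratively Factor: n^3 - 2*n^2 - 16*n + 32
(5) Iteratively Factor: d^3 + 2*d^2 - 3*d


(1) = (c - 5)*(c^3 - c^2 - 16*c - 20) = (c - 5)*(c + 2)*(c^2 - 3*c - 10) = (c - 5)*(c + 2)^2*(c - 5)
(2) = (z - 5)*(z^3 - z^2 - 16*z + 16) = (z - 5)*(z + 4)*(z^2 - 5*z + 4) = (z - 5)*(z - 1)*(z + 4)*(z - 4)
(3) = (k - 5)*(k^3 + 5*k^2 + 7*k + 3) = (k - 5)*(k + 1)*(k^2 + 4*k + 3) = (k - 5)*(k + 1)^2*(k + 3)
(4) = (n - 4)*(n^2 + 2*n - 8) = (n - 4)*(n + 4)*(n - 2)
(5) = (d + 3)*(d^2 - d) = (d - 1)*(d + 3)*(d)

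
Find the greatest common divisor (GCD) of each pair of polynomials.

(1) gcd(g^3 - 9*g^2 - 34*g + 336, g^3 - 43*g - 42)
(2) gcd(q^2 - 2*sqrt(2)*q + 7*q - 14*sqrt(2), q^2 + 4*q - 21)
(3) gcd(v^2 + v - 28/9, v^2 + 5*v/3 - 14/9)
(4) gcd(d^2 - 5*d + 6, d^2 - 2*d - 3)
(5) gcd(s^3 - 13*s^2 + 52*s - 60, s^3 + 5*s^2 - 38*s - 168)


(1) = g^2 - g - 42
(2) = q + 7
(3) = gcd((v - 4/3)*(v + 7/3), (v - 2/3)*(v + 7/3)) = v + 7/3
(4) = gcd((d - 3)*(d - 2), (d - 3)*(d + 1)) = d - 3
(5) = gcd((s - 6)*(s - 5)*(s - 2), (s - 6)*(s + 4)*(s + 7)) = s - 6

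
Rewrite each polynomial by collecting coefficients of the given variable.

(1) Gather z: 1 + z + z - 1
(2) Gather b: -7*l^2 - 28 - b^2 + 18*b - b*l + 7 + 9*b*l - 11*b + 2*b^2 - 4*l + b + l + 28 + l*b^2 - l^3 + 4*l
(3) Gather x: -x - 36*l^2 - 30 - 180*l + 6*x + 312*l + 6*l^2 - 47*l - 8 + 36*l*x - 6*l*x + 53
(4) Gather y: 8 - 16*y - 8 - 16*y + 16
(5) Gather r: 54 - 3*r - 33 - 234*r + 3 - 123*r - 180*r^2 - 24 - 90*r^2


(1) = 2*z
(2) = b^2*(l + 1) + b*(8*l + 8) - l^3 - 7*l^2 + l + 7
(3) = -30*l^2 + 85*l + x*(30*l + 5) + 15
(4) = 16 - 32*y
(5) = -270*r^2 - 360*r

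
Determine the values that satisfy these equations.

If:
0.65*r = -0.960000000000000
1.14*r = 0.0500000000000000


Then:
No Solution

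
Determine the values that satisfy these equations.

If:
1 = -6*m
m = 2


Then:
No Solution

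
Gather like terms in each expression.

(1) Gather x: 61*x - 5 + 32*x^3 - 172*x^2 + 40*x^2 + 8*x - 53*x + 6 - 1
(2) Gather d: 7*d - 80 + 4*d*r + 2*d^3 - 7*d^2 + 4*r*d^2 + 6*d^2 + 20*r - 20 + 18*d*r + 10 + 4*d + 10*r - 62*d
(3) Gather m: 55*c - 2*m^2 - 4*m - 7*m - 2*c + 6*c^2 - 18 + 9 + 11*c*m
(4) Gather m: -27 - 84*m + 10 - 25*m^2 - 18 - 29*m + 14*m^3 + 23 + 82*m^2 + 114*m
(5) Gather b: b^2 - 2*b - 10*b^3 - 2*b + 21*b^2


(1) = 32*x^3 - 132*x^2 + 16*x
(2) = 2*d^3 + d^2*(4*r - 1) + d*(22*r - 51) + 30*r - 90
(3) = 6*c^2 + 53*c - 2*m^2 + m*(11*c - 11) - 9
(4) = 14*m^3 + 57*m^2 + m - 12
(5) = -10*b^3 + 22*b^2 - 4*b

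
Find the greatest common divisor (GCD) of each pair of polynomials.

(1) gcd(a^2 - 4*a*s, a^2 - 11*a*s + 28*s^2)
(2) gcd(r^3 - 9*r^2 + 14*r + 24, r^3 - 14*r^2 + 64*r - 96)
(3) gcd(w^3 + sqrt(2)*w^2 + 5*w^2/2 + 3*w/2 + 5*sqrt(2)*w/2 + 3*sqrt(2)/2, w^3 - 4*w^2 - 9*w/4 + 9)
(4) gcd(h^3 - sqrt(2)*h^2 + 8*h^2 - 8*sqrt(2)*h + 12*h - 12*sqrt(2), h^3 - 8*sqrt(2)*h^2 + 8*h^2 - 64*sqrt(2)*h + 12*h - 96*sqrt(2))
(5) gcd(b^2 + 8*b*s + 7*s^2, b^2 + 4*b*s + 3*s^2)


(1) = gcd(a*(a - 4*s), (a - 7*s)*(a - 4*s)) = -a + 4*s
(2) = r^2 - 10*r + 24
(3) = w + 3/2
(4) = gcd((h + 2)*(h + 6)*(h - sqrt(2)), (h + 2)*(h + 6)*(h - 8*sqrt(2))) = h^2 + 8*h + 12
(5) = b + s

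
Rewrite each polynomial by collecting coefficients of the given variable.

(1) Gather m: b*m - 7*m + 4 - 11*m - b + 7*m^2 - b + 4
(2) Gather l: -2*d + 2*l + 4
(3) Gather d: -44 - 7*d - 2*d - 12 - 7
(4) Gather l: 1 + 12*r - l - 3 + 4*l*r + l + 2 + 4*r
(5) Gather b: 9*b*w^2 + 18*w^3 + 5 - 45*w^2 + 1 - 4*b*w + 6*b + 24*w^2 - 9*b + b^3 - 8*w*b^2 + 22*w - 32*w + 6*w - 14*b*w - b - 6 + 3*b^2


(1) = -2*b + 7*m^2 + m*(b - 18) + 8
(2) = -2*d + 2*l + 4
(3) = -9*d - 63
(4) = 4*l*r + 16*r
(5) = b^3 + b^2*(3 - 8*w) + b*(9*w^2 - 18*w - 4) + 18*w^3 - 21*w^2 - 4*w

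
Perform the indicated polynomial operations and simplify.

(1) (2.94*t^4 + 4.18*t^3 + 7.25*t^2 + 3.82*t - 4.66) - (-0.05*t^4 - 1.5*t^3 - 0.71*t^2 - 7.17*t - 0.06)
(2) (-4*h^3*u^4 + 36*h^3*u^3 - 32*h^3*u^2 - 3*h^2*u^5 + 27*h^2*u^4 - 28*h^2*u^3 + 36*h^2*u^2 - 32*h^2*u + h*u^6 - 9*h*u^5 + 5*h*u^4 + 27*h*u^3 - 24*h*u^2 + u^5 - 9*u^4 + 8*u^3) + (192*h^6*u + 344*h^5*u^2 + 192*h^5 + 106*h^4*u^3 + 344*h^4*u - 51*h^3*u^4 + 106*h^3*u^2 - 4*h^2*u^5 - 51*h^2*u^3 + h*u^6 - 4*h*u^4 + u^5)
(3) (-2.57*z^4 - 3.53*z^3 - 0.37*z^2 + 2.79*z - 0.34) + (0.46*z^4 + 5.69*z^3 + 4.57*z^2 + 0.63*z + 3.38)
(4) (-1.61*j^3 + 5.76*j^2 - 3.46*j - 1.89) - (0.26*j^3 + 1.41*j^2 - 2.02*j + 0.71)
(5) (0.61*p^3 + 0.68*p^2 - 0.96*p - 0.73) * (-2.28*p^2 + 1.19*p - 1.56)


(1) = 2.99*t^4 + 5.68*t^3 + 7.96*t^2 + 10.99*t - 4.6
(2) = 192*h^6*u + 344*h^5*u^2 + 192*h^5 + 106*h^4*u^3 + 344*h^4*u - 55*h^3*u^4 + 36*h^3*u^3 + 74*h^3*u^2 - 7*h^2*u^5 + 27*h^2*u^4 - 79*h^2*u^3 + 36*h^2*u^2 - 32*h^2*u + 2*h*u^6 - 9*h*u^5 + h*u^4 + 27*h*u^3 - 24*h*u^2 + 2*u^5 - 9*u^4 + 8*u^3
(3) = -2.11*z^4 + 2.16*z^3 + 4.2*z^2 + 3.42*z + 3.04
(4) = -1.87*j^3 + 4.35*j^2 - 1.44*j - 2.6
(5) = -1.3908*p^5 - 0.8245*p^4 + 2.0464*p^3 - 0.5388*p^2 + 0.6289*p + 1.1388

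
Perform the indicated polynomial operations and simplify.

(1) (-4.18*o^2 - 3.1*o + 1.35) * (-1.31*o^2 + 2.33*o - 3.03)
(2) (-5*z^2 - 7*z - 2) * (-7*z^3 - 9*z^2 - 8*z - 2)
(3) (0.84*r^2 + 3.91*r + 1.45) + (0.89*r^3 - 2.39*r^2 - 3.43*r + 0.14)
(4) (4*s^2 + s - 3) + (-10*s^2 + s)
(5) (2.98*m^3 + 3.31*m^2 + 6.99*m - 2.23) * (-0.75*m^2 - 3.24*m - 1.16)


(1) = 5.4758*o^4 - 5.6784*o^3 + 3.6739*o^2 + 12.5385*o - 4.0905
(2) = 35*z^5 + 94*z^4 + 117*z^3 + 84*z^2 + 30*z + 4
(3) = 0.89*r^3 - 1.55*r^2 + 0.48*r + 1.59
(4) = -6*s^2 + 2*s - 3
(5) = -2.235*m^5 - 12.1377*m^4 - 19.4237*m^3 - 24.8147*m^2 - 0.8832*m + 2.5868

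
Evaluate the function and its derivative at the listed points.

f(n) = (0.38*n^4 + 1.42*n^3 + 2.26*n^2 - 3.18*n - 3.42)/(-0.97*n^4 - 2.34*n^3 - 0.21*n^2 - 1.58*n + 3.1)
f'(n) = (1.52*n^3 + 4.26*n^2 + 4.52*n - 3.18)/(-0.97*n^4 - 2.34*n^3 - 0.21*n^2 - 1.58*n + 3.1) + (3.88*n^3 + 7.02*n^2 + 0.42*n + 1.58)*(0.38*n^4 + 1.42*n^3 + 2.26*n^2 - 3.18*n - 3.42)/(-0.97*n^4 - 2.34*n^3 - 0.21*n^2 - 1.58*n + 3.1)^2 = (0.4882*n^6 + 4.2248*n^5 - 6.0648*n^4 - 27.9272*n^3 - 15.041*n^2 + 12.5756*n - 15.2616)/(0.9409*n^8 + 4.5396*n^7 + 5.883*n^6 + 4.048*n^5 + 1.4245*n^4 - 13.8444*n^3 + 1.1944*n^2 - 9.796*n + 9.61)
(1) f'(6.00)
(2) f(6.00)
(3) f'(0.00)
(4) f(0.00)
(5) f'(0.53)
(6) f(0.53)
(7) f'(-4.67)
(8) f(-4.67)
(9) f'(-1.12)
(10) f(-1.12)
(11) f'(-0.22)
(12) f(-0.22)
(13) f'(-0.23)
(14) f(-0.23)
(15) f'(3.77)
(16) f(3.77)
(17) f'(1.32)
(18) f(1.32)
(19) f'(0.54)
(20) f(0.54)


(1) = 0.01
(2) = -0.48
(3) = -1.59
(4) = -1.10
(5) = -5.46
(6) = -2.38
(7) = -0.10
(8) = -0.45
(9) = -0.62
(10) = 0.25
(11) = -1.54
(12) = -0.76
(13) = -1.54
(14) = -0.74
(15) = 0.02
(16) = -0.52
(17) = -1.49
(18) = -0.10
(19) = -5.84
(20) = -2.43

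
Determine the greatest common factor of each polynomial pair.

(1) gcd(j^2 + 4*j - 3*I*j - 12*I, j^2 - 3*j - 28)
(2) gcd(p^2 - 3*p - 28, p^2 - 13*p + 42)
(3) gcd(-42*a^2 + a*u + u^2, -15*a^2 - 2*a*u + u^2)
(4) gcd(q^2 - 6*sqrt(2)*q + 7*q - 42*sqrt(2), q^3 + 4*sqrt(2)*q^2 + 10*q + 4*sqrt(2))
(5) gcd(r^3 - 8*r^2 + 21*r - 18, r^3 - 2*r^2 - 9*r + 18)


(1) = j + 4
(2) = gcd((p - 7)*(p + 4), (p - 7)*(p - 6)) = p - 7
(3) = gcd((-6*a + u)*(7*a + u), (-5*a + u)*(3*a + u)) = 1
(4) = gcd((q + 7)*(q - 6*sqrt(2)), (q + sqrt(2))^2*(q + 2*sqrt(2))) = 1
(5) = r^2 - 5*r + 6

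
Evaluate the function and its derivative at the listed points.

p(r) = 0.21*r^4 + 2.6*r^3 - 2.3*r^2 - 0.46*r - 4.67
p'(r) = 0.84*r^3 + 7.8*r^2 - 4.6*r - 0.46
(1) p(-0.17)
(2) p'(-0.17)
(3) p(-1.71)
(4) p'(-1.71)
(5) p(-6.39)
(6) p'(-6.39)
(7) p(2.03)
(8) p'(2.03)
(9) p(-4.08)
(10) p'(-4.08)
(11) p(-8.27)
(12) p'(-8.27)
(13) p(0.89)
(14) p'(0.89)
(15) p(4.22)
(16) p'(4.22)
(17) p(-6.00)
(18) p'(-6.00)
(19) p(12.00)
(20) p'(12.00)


(1) = -4.67
(2) = 0.54
(3) = -21.81
(4) = 26.01
(5) = -423.90
(6) = 128.25
(7) = 10.23
(8) = 29.37
(9) = -159.47
(10) = 91.10
(11) = -646.46
(12) = 95.93
(13) = -4.94
(14) = 2.22
(15) = 214.42
(16) = 182.16
(17) = -374.15
(18) = 126.50
(19) = 8505.97
(20) = 2519.06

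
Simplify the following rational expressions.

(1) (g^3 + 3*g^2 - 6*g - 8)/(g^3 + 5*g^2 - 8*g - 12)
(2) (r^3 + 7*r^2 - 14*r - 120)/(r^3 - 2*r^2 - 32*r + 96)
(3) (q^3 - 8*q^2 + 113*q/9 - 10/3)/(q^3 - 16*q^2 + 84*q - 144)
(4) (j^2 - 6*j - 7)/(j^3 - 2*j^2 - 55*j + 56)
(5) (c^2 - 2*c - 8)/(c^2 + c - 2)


(1) = (g + 4)/(g + 6)
(2) = (r + 5)/(r - 4)
(3) = (9*q^2 - 18*q + 5)/(9*q^2 - 90*q + 216)
(4) = (j^2 - 6*j - 7)/(j^3 - 2*j^2 - 55*j + 56)
(5) = (c - 4)/(c - 1)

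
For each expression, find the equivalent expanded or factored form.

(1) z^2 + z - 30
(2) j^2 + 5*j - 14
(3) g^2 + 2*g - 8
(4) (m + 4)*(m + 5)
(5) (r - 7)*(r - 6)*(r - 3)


(1) = (z - 5)*(z + 6)
(2) = (j - 2)*(j + 7)
(3) = (g - 2)*(g + 4)
(4) = m^2 + 9*m + 20
(5) = r^3 - 16*r^2 + 81*r - 126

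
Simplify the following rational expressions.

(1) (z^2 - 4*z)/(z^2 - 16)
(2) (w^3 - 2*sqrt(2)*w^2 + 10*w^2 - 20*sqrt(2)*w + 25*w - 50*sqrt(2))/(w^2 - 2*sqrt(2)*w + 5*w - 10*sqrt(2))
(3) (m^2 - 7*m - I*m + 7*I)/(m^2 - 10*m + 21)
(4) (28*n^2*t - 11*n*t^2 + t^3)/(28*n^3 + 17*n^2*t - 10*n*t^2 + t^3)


(1) = z/(z + 4)
(2) = w + 5
(3) = (m - I)/(m - 3)
(4) = t/(n + t)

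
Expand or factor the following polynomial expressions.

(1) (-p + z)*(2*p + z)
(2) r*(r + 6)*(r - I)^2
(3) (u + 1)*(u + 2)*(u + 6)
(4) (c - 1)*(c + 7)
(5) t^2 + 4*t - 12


(1) = -2*p^2 + p*z + z^2
(2) = r^4 + 6*r^3 - 2*I*r^3 - r^2 - 12*I*r^2 - 6*r
(3) = u^3 + 9*u^2 + 20*u + 12
(4) = c^2 + 6*c - 7
(5) = (t - 2)*(t + 6)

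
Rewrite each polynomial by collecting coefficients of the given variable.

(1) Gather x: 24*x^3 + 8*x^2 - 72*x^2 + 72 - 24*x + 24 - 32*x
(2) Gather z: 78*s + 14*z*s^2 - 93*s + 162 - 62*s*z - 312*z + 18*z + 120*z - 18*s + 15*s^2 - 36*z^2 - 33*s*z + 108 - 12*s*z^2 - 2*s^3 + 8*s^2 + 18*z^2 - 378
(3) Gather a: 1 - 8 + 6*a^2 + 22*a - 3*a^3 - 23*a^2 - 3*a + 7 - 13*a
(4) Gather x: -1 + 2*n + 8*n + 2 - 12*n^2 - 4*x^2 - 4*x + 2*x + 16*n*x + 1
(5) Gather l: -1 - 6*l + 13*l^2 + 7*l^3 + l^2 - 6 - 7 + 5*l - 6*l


(1) = 24*x^3 - 64*x^2 - 56*x + 96
(2) = -2*s^3 + 23*s^2 - 33*s + z^2*(-12*s - 18) + z*(14*s^2 - 95*s - 174) - 108
(3) = -3*a^3 - 17*a^2 + 6*a
(4) = -12*n^2 + 10*n - 4*x^2 + x*(16*n - 2) + 2
(5) = 7*l^3 + 14*l^2 - 7*l - 14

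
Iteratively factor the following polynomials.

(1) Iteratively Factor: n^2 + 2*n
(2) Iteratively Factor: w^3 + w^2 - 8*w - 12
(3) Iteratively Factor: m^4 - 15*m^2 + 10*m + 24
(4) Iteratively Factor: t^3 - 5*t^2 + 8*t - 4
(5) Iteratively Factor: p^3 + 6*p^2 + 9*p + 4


(1) = (n)*(n + 2)
(2) = (w + 2)*(w^2 - w - 6) = (w + 2)^2*(w - 3)
(3) = (m + 1)*(m^3 - m^2 - 14*m + 24) = (m + 1)*(m + 4)*(m^2 - 5*m + 6) = (m - 3)*(m + 1)*(m + 4)*(m - 2)
(4) = (t - 1)*(t^2 - 4*t + 4) = (t - 2)*(t - 1)*(t - 2)
(5) = (p + 1)*(p^2 + 5*p + 4) = (p + 1)^2*(p + 4)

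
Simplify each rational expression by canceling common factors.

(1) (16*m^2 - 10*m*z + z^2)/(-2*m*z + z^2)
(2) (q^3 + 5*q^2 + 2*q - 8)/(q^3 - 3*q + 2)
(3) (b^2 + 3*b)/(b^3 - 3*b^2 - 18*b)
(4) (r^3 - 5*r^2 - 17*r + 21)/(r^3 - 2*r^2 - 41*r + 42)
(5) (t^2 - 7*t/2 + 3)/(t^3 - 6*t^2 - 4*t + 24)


(1) = (-8*m + z)/z
(2) = (q + 4)/(q - 1)
(3) = 1/(b - 6)
(4) = (r + 3)/(r + 6)
(5) = (2*t - 3)/(2*t^2 - 8*t - 24)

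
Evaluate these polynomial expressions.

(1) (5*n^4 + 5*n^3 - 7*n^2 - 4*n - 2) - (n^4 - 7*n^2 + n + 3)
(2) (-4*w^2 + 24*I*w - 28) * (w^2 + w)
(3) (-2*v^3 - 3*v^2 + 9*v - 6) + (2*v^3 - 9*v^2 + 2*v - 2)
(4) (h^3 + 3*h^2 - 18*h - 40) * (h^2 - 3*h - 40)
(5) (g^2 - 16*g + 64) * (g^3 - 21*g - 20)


(1) = 4*n^4 + 5*n^3 - 5*n - 5
(2) = -4*w^4 - 4*w^3 + 24*I*w^3 - 28*w^2 + 24*I*w^2 - 28*w
(3) = -12*v^2 + 11*v - 8
(4) = h^5 - 67*h^3 - 106*h^2 + 840*h + 1600
(5) = g^5 - 16*g^4 + 43*g^3 + 316*g^2 - 1024*g - 1280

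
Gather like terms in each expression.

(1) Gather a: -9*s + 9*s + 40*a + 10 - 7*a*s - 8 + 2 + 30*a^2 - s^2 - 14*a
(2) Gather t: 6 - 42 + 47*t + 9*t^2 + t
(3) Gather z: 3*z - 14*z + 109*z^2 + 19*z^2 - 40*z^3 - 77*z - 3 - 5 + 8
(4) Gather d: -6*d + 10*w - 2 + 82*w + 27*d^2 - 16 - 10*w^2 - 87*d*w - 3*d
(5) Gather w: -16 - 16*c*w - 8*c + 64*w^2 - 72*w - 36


(1) = 30*a^2 + a*(26 - 7*s) - s^2 + 4
(2) = 9*t^2 + 48*t - 36
(3) = -40*z^3 + 128*z^2 - 88*z
(4) = 27*d^2 + d*(-87*w - 9) - 10*w^2 + 92*w - 18
(5) = -8*c + 64*w^2 + w*(-16*c - 72) - 52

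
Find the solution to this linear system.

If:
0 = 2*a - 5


Then:
a = 5/2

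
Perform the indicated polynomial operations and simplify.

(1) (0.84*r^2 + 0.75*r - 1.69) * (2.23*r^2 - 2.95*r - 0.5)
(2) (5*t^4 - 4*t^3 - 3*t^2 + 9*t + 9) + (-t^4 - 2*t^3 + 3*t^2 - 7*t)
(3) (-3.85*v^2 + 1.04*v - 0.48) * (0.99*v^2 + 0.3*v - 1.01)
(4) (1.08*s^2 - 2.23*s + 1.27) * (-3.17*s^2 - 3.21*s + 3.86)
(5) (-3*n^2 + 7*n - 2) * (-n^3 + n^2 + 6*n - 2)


(1) = 1.8732*r^4 - 0.8055*r^3 - 6.4012*r^2 + 4.6105*r + 0.845
(2) = 4*t^4 - 6*t^3 + 2*t + 9
(3) = -3.8115*v^4 - 0.1254*v^3 + 3.7253*v^2 - 1.1944*v + 0.4848
(4) = -3.4236*s^4 + 3.6023*s^3 + 7.3012*s^2 - 12.6845*s + 4.9022
(5) = 3*n^5 - 10*n^4 - 9*n^3 + 46*n^2 - 26*n + 4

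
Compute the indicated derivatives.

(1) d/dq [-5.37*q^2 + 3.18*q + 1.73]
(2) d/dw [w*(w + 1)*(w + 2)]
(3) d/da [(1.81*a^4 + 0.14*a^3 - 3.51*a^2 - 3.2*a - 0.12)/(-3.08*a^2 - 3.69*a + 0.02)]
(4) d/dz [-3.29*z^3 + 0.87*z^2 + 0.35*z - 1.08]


(1) = 3.18 - 10.74*q
(2) = 3*w^2 + 6*w + 2
(3) = (-11.1496*a^5 - 20.4679*a^4 - 0.8884*a^3 + 3.1043*a^2 - 0.8796*a - 0.5068)/(9.4864*a^4 + 22.7304*a^3 + 13.4929*a^2 - 0.1476*a + 0.0004)
(4) = -9.87*z^2 + 1.74*z + 0.35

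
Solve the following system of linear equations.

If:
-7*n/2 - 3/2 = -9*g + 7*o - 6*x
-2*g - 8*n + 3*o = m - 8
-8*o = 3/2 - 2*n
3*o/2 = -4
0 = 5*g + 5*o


Then:
g = 8/3
m = 74
n = -119/12
o = -8/3
x = -607/48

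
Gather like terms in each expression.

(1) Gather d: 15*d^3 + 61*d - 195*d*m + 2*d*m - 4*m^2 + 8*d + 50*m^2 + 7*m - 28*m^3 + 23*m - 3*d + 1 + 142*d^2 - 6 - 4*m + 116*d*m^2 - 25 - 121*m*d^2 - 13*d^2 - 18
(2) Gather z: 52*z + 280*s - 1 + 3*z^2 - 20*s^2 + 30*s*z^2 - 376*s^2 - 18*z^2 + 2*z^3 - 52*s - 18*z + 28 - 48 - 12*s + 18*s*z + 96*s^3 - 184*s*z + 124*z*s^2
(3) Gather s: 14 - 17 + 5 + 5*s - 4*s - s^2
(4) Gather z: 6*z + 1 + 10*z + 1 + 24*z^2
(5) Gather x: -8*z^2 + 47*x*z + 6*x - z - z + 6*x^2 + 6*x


(1) = 15*d^3 + d^2*(129 - 121*m) + d*(116*m^2 - 193*m + 66) - 28*m^3 + 46*m^2 + 26*m - 48
(2) = 96*s^3 - 396*s^2 + 216*s + 2*z^3 + z^2*(30*s - 15) + z*(124*s^2 - 166*s + 34) - 21
(3) = -s^2 + s + 2
(4) = 24*z^2 + 16*z + 2
(5) = 6*x^2 + x*(47*z + 12) - 8*z^2 - 2*z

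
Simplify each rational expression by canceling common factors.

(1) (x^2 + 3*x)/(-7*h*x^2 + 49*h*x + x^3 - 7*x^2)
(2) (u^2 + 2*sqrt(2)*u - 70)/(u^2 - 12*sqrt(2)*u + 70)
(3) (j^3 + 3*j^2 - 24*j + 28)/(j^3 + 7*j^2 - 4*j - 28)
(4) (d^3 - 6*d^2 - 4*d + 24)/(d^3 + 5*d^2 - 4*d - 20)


(1) = (x + 3)/(-7*h*x + 49*h + x^2 - 7*x)
(2) = (u + 7*sqrt(2))/(u - 7*sqrt(2))
(3) = (j - 2)/(j + 2)
(4) = (d - 6)/(d + 5)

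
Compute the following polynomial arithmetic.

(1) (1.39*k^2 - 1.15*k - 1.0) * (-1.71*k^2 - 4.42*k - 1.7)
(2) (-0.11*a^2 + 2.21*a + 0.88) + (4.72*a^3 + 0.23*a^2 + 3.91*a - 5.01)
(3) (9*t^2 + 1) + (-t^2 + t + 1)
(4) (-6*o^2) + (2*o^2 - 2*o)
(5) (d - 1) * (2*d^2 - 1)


(1) = -2.3769*k^4 - 4.1773*k^3 + 4.43*k^2 + 6.375*k + 1.7
(2) = 4.72*a^3 + 0.12*a^2 + 6.12*a - 4.13
(3) = 8*t^2 + t + 2
(4) = -4*o^2 - 2*o
(5) = 2*d^3 - 2*d^2 - d + 1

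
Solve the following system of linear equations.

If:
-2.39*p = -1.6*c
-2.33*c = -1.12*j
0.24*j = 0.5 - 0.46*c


Then:
c = 0.52
j = 1.08
p = 0.35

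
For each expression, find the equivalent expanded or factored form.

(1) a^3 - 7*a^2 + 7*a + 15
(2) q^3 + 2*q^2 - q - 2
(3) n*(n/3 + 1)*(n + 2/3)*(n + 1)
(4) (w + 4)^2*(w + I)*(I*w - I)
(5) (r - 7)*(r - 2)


(1) = (a - 5)*(a - 3)*(a + 1)
(2) = (q - 1)*(q + 1)*(q + 2)
(3) = n^4/3 + 14*n^3/9 + 17*n^2/9 + 2*n/3
(4) = I*w^4 - w^3 + 7*I*w^3 - 7*w^2 + 8*I*w^2 - 8*w - 16*I*w + 16
(5) = r^2 - 9*r + 14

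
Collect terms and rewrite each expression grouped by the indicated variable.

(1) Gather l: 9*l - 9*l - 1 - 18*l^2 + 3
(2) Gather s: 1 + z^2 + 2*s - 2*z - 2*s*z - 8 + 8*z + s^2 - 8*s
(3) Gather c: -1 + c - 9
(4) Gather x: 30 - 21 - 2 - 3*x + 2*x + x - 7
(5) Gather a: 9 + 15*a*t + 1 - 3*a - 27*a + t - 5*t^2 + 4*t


(1) = 2 - 18*l^2
(2) = s^2 + s*(-2*z - 6) + z^2 + 6*z - 7
(3) = c - 10
(4) = 0
(5) = a*(15*t - 30) - 5*t^2 + 5*t + 10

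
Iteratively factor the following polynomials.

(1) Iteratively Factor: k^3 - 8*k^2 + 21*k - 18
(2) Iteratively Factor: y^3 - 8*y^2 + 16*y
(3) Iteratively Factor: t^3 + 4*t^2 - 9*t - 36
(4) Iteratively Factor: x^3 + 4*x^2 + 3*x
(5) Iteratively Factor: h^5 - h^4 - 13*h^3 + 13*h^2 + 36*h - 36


(1) = (k - 3)*(k^2 - 5*k + 6) = (k - 3)*(k - 2)*(k - 3)
(2) = (y - 4)*(y^2 - 4*y) = (y - 4)^2*(y)
(3) = (t - 3)*(t^2 + 7*t + 12) = (t - 3)*(t + 4)*(t + 3)
(4) = (x + 1)*(x^2 + 3*x) = (x + 1)*(x + 3)*(x)
(5) = (h - 2)*(h^4 + h^3 - 11*h^2 - 9*h + 18) = (h - 2)*(h + 2)*(h^3 - h^2 - 9*h + 9) = (h - 2)*(h - 1)*(h + 2)*(h^2 - 9) = (h - 2)*(h - 1)*(h + 2)*(h + 3)*(h - 3)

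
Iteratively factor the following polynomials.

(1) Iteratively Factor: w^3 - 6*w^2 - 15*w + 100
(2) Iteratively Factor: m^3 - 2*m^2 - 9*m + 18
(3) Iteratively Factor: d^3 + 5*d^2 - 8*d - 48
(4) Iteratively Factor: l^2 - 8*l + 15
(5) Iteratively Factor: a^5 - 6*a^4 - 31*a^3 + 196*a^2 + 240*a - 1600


(1) = (w - 5)*(w^2 - w - 20) = (w - 5)^2*(w + 4)
(2) = (m - 2)*(m^2 - 9) = (m - 3)*(m - 2)*(m + 3)
(3) = (d + 4)*(d^2 + d - 12) = (d - 3)*(d + 4)*(d + 4)
(4) = (l - 5)*(l - 3)
(5) = (a + 4)*(a^4 - 10*a^3 + 9*a^2 + 160*a - 400) = (a - 4)*(a + 4)*(a^3 - 6*a^2 - 15*a + 100) = (a - 5)*(a - 4)*(a + 4)*(a^2 - a - 20) = (a - 5)*(a - 4)*(a + 4)^2*(a - 5)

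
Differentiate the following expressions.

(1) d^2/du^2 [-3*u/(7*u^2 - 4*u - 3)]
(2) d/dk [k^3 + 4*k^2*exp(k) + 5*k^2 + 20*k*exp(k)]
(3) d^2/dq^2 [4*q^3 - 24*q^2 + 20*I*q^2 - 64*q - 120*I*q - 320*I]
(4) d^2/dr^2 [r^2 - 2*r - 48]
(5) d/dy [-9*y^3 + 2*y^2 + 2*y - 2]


(1) = 6*(4*u*(7*u - 2)^2 + (21*u - 4)*(-7*u^2 + 4*u + 3))/(-7*u^2 + 4*u + 3)^3
(2) = 4*k^2*exp(k) + 3*k^2 + 28*k*exp(k) + 10*k + 20*exp(k)
(3) = 24*q - 48 + 40*I
(4) = 2
(5) = -27*y^2 + 4*y + 2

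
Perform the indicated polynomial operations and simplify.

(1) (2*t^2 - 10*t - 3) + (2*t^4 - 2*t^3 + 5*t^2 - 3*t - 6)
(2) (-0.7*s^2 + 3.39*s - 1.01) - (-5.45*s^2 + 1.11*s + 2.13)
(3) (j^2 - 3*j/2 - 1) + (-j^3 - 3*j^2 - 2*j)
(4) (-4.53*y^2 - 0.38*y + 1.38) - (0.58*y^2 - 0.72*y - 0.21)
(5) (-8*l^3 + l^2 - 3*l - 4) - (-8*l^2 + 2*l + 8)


(1) = 2*t^4 - 2*t^3 + 7*t^2 - 13*t - 9
(2) = 4.75*s^2 + 2.28*s - 3.14
(3) = -j^3 - 2*j^2 - 7*j/2 - 1
(4) = -5.11*y^2 + 0.34*y + 1.59
(5) = -8*l^3 + 9*l^2 - 5*l - 12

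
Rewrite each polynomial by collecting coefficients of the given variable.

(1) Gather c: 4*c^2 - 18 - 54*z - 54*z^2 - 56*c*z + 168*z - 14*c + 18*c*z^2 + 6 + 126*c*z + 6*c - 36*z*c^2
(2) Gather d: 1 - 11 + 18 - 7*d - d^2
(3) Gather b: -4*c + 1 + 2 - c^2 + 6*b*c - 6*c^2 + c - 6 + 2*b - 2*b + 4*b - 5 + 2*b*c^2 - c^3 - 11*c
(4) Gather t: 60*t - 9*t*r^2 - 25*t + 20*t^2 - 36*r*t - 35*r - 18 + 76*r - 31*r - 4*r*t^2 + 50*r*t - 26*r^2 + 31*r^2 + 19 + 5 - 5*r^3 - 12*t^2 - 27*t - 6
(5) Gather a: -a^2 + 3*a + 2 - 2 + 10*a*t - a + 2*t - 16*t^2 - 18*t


(1) = c^2*(4 - 36*z) + c*(18*z^2 + 70*z - 8) - 54*z^2 + 114*z - 12
(2) = -d^2 - 7*d + 8
(3) = b*(2*c^2 + 6*c + 4) - c^3 - 7*c^2 - 14*c - 8
(4) = -5*r^3 + 5*r^2 + 10*r + t^2*(8 - 4*r) + t*(-9*r^2 + 14*r + 8)
(5) = -a^2 + a*(10*t + 2) - 16*t^2 - 16*t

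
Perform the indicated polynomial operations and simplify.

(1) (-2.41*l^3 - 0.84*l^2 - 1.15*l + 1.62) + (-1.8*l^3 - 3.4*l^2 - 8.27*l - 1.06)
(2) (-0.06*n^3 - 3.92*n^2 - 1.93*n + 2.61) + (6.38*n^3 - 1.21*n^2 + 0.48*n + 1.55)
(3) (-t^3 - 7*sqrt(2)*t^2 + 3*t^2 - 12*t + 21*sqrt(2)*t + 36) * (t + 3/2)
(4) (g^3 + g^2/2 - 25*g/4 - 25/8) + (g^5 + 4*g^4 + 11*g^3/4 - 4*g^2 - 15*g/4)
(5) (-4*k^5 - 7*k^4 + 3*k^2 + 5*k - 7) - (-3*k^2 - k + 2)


(1) = -4.21*l^3 - 4.24*l^2 - 9.42*l + 0.56
(2) = 6.32*n^3 - 5.13*n^2 - 1.45*n + 4.16
(3) = -t^4 - 7*sqrt(2)*t^3 + 3*t^3/2 - 15*t^2/2 + 21*sqrt(2)*t^2/2 + 18*t + 63*sqrt(2)*t/2 + 54
(4) = g^5 + 4*g^4 + 15*g^3/4 - 7*g^2/2 - 10*g - 25/8
(5) = -4*k^5 - 7*k^4 + 6*k^2 + 6*k - 9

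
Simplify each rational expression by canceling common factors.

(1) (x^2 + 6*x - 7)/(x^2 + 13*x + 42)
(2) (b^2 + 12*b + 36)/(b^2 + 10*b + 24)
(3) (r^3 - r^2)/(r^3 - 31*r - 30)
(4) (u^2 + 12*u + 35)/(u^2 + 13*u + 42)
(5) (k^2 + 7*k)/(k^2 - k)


(1) = (x - 1)/(x + 6)
(2) = (b + 6)/(b + 4)
(3) = (r^3 - r^2)/(r^3 - 31*r - 30)
(4) = (u + 5)/(u + 6)
(5) = (k + 7)/(k - 1)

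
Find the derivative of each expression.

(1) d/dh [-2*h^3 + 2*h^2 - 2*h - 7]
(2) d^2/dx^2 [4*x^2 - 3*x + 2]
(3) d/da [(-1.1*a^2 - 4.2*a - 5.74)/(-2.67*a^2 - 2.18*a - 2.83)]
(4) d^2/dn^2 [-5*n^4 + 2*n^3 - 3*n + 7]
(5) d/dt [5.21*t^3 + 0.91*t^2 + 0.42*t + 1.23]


(1) = -6*h^2 + 4*h - 2
(2) = 8
(3) = (-8.816*a^2 - 24.4256*a - 0.6272)/(7.1289*a^4 + 11.6412*a^3 + 19.8646*a^2 + 12.3388*a + 8.0089)
(4) = 12*n*(1 - 5*n)
(5) = 15.63*t^2 + 1.82*t + 0.42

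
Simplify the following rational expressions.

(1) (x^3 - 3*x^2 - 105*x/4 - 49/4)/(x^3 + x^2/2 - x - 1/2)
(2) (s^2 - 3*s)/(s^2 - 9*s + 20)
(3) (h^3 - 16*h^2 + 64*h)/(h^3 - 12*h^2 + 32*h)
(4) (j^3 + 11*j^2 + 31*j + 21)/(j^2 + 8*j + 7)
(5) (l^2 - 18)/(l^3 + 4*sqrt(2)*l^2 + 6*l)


(1) = (2*x^2 - 7*x - 49)/(2*x^2 - 2)
(2) = (s^2 - 3*s)/(s^2 - 9*s + 20)
(3) = (h - 8)/(h - 4)
(4) = j + 3
(5) = (l - 3*sqrt(2))/(l^2 + sqrt(2)*l)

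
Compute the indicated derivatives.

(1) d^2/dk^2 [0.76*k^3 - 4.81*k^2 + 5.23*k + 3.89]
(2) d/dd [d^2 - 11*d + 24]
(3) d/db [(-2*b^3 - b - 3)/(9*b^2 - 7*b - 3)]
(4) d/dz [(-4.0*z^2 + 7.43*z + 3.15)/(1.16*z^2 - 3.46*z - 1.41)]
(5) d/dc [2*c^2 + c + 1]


(1) = 4.56*k - 9.62
(2) = 2*d - 11
(3) = (-18*b^4 + 28*b^3 + 27*b^2 + 54*b - 18)/(81*b^4 - 126*b^3 - 5*b^2 + 42*b + 9)
(4) = (5.2212*z^2 + 3.972*z + 0.4227)/(1.3456*z^4 - 8.0272*z^3 + 8.7004*z^2 + 9.7572*z + 1.9881)
(5) = 4*c + 1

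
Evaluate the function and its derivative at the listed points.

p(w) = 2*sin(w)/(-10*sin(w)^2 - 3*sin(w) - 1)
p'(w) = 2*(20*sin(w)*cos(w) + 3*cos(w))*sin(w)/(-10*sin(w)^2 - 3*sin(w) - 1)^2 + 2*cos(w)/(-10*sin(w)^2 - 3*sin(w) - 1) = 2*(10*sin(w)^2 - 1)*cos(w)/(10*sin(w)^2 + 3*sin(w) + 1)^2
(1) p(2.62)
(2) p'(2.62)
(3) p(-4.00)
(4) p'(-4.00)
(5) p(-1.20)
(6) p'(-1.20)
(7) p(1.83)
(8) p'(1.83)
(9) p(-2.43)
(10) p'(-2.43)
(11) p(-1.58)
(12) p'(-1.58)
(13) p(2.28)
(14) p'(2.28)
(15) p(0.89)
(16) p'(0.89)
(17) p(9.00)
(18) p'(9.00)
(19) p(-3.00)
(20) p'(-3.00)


(1) = -0.20
(2) = -0.10
(3) = -0.17
(4) = -0.08
(5) = 0.27
(6) = 0.12
(7) = -0.15
(8) = -0.02
(9) = 0.40
(10) = -0.45
(11) = 0.25
(12) = -0.00
(13) = -0.17
(14) = -0.08
(15) = -0.17
(16) = 0.07
(17) = -0.21
(18) = -0.08
(19) = 0.36
(20) = 2.63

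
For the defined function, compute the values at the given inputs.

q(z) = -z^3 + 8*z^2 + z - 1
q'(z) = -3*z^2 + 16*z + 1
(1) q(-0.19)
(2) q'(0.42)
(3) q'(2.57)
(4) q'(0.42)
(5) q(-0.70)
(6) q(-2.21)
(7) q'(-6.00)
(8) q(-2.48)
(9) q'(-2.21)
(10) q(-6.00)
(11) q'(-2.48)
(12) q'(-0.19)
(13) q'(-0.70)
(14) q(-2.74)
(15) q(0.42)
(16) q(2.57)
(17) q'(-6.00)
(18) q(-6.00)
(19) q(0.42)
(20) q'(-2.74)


(1) = -0.89
(2) = 7.19
(3) = 22.31
(4) = 7.19
(5) = 2.56
(6) = 46.66
(7) = -203.00
(8) = 60.98
(9) = -49.01
(10) = 497.00
(11) = -57.13
(12) = -2.15
(13) = -11.67
(14) = 76.89
(15) = 0.76
(16) = 37.43
(17) = -203.00
(18) = 497.00
(19) = 0.76
(20) = -65.36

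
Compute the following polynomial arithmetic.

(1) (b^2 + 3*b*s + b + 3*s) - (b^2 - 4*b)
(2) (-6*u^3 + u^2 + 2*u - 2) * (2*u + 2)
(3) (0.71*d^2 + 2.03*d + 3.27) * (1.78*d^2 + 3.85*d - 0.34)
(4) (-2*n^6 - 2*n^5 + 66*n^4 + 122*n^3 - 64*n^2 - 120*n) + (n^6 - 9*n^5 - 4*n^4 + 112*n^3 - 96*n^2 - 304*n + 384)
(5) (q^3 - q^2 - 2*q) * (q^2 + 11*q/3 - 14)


(1) = 3*b*s + 5*b + 3*s
(2) = -12*u^4 - 10*u^3 + 6*u^2 - 4
(3) = 1.2638*d^4 + 6.3469*d^3 + 13.3947*d^2 + 11.8993*d - 1.1118
(4) = -n^6 - 11*n^5 + 62*n^4 + 234*n^3 - 160*n^2 - 424*n + 384
(5) = q^5 + 8*q^4/3 - 59*q^3/3 + 20*q^2/3 + 28*q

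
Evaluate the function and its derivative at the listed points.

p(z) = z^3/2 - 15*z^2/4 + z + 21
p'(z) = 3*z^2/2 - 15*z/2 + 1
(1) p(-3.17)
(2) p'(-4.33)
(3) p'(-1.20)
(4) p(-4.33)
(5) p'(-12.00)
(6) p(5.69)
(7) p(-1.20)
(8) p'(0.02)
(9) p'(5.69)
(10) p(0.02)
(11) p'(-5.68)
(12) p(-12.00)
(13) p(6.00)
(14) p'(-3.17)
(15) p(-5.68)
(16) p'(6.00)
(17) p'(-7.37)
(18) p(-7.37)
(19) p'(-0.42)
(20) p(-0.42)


(1) = -35.78
(2) = 61.60
(3) = 12.16
(4) = -94.23
(5) = 307.00
(6) = -2.61
(7) = 13.54
(8) = 0.85
(9) = 6.89
(10) = 21.02
(11) = 91.99
(12) = -1395.00
(13) = 0.00
(14) = 39.85
(15) = -197.29
(16) = 10.00
(17) = 137.75
(18) = -390.22
(19) = 4.41
(20) = 19.88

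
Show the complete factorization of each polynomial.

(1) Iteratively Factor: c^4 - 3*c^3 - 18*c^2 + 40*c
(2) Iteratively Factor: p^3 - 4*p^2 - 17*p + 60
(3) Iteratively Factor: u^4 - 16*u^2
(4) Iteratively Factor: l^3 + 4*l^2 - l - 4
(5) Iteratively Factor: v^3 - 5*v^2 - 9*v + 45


(1) = (c)*(c^3 - 3*c^2 - 18*c + 40) = c*(c - 5)*(c^2 + 2*c - 8) = c*(c - 5)*(c - 2)*(c + 4)
(2) = (p + 4)*(p^2 - 8*p + 15) = (p - 5)*(p + 4)*(p - 3)
(3) = (u - 4)*(u^3 + 4*u^2) = (u - 4)*(u + 4)*(u^2) = u*(u - 4)*(u + 4)*(u)
(4) = (l + 1)*(l^2 + 3*l - 4) = (l - 1)*(l + 1)*(l + 4)
(5) = (v + 3)*(v^2 - 8*v + 15) = (v - 5)*(v + 3)*(v - 3)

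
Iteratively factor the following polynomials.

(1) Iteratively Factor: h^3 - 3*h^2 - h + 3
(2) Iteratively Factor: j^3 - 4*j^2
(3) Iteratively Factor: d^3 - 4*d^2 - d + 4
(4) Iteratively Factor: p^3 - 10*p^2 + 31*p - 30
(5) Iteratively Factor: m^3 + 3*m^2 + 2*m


(1) = (h + 1)*(h^2 - 4*h + 3) = (h - 3)*(h + 1)*(h - 1)
(2) = (j - 4)*(j^2) = j*(j - 4)*(j)
(3) = (d + 1)*(d^2 - 5*d + 4) = (d - 4)*(d + 1)*(d - 1)
(4) = (p - 3)*(p^2 - 7*p + 10) = (p - 5)*(p - 3)*(p - 2)
(5) = (m + 1)*(m^2 + 2*m) = m*(m + 1)*(m + 2)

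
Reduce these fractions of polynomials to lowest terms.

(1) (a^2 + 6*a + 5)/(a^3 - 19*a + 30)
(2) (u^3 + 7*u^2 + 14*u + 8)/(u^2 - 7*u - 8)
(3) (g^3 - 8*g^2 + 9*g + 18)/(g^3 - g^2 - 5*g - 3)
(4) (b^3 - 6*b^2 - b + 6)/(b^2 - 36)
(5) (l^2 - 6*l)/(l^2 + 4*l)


(1) = (a + 1)/(a^2 - 5*a + 6)
(2) = (u^2 + 6*u + 8)/(u - 8)
(3) = (g - 6)/(g + 1)
(4) = (b^2 - 1)/(b + 6)
(5) = (l - 6)/(l + 4)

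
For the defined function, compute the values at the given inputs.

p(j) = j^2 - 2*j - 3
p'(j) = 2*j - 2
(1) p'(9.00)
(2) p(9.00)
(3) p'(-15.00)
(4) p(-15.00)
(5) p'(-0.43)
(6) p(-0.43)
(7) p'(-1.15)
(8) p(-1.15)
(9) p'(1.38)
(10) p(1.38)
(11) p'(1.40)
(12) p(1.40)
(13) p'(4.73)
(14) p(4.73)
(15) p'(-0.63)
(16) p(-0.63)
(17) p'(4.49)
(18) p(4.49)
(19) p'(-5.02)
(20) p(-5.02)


(1) = 16.00
(2) = 60.00
(3) = -32.00
(4) = 252.00
(5) = -2.86
(6) = -1.96
(7) = -4.30
(8) = 0.62
(9) = 0.76
(10) = -3.86
(11) = 0.80
(12) = -3.84
(13) = 7.46
(14) = 9.91
(15) = -3.26
(16) = -1.34
(17) = 6.98
(18) = 8.18
(19) = -12.04
(20) = 32.24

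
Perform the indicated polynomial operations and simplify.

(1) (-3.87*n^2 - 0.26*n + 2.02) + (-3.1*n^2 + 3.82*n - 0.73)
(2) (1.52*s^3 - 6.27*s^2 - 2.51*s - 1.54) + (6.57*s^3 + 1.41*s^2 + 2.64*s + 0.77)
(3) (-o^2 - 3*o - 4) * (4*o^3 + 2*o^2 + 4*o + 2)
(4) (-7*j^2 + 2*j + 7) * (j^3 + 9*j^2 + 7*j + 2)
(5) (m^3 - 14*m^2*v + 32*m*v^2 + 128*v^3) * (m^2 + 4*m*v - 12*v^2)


(1) = -6.97*n^2 + 3.56*n + 1.29
(2) = 8.09*s^3 - 4.86*s^2 + 0.13*s - 0.77
(3) = -4*o^5 - 14*o^4 - 26*o^3 - 22*o^2 - 22*o - 8
(4) = -7*j^5 - 61*j^4 - 24*j^3 + 63*j^2 + 53*j + 14
(5) = m^5 - 10*m^4*v - 36*m^3*v^2 + 424*m^2*v^3 + 128*m*v^4 - 1536*v^5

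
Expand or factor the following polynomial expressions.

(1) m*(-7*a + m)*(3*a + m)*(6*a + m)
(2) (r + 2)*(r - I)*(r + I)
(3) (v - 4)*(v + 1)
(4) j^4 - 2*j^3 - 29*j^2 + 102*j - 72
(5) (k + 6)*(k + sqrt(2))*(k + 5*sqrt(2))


(1) = -126*a^3*m - 45*a^2*m^2 + 2*a*m^3 + m^4
(2) = r^3 + 2*r^2 + r + 2
(3) = v^2 - 3*v - 4
(4) = (j - 4)*(j - 3)*(j - 1)*(j + 6)
(5) = k^3 + 6*k^2 + 6*sqrt(2)*k^2 + 10*k + 36*sqrt(2)*k + 60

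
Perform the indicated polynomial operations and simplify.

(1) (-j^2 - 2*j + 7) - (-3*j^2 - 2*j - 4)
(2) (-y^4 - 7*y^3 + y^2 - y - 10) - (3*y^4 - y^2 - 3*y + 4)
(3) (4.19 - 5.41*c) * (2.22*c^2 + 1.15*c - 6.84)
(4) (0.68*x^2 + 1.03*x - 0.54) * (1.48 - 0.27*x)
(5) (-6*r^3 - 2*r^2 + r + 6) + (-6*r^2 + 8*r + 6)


(1) = 2*j^2 + 11
(2) = -4*y^4 - 7*y^3 + 2*y^2 + 2*y - 14
(3) = -12.0102*c^3 + 3.0803*c^2 + 41.8229*c - 28.6596
(4) = -0.1836*x^3 + 0.7283*x^2 + 1.6702*x - 0.7992
(5) = -6*r^3 - 8*r^2 + 9*r + 12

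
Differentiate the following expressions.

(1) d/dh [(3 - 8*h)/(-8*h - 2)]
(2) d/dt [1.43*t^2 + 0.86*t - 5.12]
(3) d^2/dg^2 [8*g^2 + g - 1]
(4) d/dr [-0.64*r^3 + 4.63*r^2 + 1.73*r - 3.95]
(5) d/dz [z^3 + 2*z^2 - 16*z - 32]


(1) = 10/(4*h + 1)^2
(2) = 2.86*t + 0.86
(3) = 16
(4) = -1.92*r^2 + 9.26*r + 1.73
(5) = 3*z^2 + 4*z - 16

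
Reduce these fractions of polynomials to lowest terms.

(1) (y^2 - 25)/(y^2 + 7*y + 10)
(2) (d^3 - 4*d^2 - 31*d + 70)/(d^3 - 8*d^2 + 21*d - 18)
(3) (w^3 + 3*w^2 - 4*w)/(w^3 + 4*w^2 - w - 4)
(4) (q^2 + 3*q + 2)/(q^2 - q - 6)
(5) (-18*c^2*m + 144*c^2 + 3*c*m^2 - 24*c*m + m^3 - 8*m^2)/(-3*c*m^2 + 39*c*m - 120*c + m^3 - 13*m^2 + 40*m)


(1) = (y - 5)/(y + 2)
(2) = (d^2 - 2*d - 35)/(d^2 - 6*d + 9)
(3) = w/(w + 1)
(4) = (q + 1)/(q - 3)
(5) = (6*c + m)/(m - 5)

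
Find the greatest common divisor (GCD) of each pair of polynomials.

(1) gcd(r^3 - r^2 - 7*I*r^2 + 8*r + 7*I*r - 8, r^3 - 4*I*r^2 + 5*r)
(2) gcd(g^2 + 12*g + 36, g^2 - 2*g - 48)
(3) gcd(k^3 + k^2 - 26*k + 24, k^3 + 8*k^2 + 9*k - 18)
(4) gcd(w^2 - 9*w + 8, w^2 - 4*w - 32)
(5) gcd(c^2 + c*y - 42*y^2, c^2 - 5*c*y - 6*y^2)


(1) = gcd((r - 1)*(r - 8*I)*(r + I), r*(r - 5*I)*(r + I)) = r + I
(2) = gcd((g + 6)^2, (g - 8)*(g + 6)) = g + 6
(3) = gcd((k - 4)*(k - 1)*(k + 6), (k - 1)*(k + 3)*(k + 6)) = k^2 + 5*k - 6
(4) = w - 8
(5) = -c + 6*y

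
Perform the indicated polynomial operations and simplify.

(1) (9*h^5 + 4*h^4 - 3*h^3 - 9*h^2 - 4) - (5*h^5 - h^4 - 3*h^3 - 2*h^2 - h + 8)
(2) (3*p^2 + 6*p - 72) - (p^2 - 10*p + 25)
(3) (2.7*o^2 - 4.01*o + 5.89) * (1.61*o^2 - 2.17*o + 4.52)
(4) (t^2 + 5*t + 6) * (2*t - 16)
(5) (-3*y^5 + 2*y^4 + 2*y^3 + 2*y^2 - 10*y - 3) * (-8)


(1) = 4*h^5 + 5*h^4 - 7*h^2 + h - 12
(2) = 2*p^2 + 16*p - 97
(3) = 4.347*o^4 - 12.3151*o^3 + 30.3886*o^2 - 30.9065*o + 26.6228
(4) = 2*t^3 - 6*t^2 - 68*t - 96
(5) = 24*y^5 - 16*y^4 - 16*y^3 - 16*y^2 + 80*y + 24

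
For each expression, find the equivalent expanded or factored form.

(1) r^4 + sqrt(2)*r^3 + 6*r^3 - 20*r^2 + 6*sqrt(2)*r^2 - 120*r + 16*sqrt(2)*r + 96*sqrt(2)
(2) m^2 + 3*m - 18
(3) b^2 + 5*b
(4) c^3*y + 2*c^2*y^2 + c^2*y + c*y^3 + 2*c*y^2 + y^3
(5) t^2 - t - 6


(1) = (r + 6)*(r - 2*sqrt(2))*(r - sqrt(2))*(r + 4*sqrt(2))
(2) = (m - 3)*(m + 6)
(3) = b*(b + 5)
(4) = (c + y)^2*(c*y + y)
(5) = (t - 3)*(t + 2)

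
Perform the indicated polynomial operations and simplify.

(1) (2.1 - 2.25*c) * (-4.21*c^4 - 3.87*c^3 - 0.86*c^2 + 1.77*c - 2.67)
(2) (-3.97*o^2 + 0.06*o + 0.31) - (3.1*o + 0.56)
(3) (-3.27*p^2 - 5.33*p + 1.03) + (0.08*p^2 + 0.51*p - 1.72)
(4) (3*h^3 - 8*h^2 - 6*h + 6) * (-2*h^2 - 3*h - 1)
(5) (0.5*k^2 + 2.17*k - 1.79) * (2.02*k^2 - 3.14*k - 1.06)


(1) = 9.4725*c^5 - 0.1335*c^4 - 6.192*c^3 - 5.7885*c^2 + 9.7245*c - 5.607
(2) = -3.97*o^2 - 3.04*o - 0.25
(3) = -3.19*p^2 - 4.82*p - 0.69
(4) = -6*h^5 + 7*h^4 + 33*h^3 + 14*h^2 - 12*h - 6
(5) = 1.01*k^4 + 2.8134*k^3 - 10.9596*k^2 + 3.3204*k + 1.8974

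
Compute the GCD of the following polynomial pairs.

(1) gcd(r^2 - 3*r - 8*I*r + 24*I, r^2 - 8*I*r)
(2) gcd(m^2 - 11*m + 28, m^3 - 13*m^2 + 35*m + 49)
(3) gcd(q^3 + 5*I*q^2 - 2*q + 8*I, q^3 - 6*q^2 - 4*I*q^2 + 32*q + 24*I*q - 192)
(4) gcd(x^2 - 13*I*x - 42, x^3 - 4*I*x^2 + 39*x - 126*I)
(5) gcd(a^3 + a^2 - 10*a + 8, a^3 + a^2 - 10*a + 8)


(1) = r - 8*I
(2) = gcd((m - 7)*(m - 4), (m - 7)^2*(m + 1)) = m - 7
(3) = gcd((q - I)*(q + 2*I)*(q + 4*I), (q - 6)*(q - 8*I)*(q + 4*I)) = q + 4*I
(4) = x - 7*I
(5) = gcd((a - 2)*(a - 1)*(a + 4), (a - 2)*(a - 1)*(a + 4)) = a^3 + a^2 - 10*a + 8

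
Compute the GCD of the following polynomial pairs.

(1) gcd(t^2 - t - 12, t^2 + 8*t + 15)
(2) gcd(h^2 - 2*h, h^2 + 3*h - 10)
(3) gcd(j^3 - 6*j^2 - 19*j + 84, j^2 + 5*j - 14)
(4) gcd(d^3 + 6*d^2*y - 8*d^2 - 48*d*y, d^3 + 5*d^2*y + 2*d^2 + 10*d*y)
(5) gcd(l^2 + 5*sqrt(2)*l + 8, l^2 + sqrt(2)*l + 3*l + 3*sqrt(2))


(1) = t + 3
(2) = h - 2
(3) = 1
(4) = d
(5) = gcd((l + sqrt(2))*(l + 4*sqrt(2)), (l + 3)*(l + sqrt(2))) = l + sqrt(2)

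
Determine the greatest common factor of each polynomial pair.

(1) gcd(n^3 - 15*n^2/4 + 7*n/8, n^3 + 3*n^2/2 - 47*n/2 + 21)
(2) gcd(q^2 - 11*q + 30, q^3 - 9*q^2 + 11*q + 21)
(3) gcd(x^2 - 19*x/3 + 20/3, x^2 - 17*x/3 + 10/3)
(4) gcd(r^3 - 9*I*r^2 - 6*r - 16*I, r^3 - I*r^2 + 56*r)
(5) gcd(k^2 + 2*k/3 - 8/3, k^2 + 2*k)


(1) = n - 7/2
(2) = 1
(3) = x - 5
(4) = r - 8*I
(5) = k + 2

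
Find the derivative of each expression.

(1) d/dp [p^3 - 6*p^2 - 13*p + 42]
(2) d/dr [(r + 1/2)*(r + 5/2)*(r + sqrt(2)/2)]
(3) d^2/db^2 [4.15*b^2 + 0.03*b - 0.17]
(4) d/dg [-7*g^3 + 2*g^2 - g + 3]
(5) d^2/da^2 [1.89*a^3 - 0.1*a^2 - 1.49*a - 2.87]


(1) = 3*p^2 - 12*p - 13
(2) = 3*r^2 + sqrt(2)*r + 6*r + 5/4 + 3*sqrt(2)/2
(3) = 8.30000000000000
(4) = -21*g^2 + 4*g - 1
(5) = 11.34*a - 0.2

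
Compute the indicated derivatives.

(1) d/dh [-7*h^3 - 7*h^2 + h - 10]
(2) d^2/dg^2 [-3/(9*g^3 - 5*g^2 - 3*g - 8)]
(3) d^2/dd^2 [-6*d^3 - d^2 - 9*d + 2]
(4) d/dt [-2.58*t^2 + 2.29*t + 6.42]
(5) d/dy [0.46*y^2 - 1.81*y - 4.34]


(1) = -21*h^2 - 14*h + 1
(2) = 6*((27*g - 5)*(-9*g^3 + 5*g^2 + 3*g + 8) + (-27*g^2 + 10*g + 3)^2)/(-9*g^3 + 5*g^2 + 3*g + 8)^3
(3) = -36*d - 2
(4) = 2.29 - 5.16*t
(5) = 0.92*y - 1.81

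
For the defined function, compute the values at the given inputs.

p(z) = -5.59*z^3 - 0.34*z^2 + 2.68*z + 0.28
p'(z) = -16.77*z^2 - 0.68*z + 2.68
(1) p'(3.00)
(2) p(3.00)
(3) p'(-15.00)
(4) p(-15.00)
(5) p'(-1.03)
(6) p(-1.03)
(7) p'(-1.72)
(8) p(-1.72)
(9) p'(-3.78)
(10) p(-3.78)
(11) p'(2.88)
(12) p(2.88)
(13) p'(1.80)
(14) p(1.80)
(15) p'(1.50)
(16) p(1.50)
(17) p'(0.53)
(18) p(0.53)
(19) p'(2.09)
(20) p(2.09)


(1) = -150.29
(2) = -145.67
(3) = -3760.37
(4) = 18749.83
(5) = -14.41
(6) = 3.27
(7) = -45.76
(8) = 23.11
(9) = -234.37
(10) = 287.21
(11) = -138.38
(12) = -128.35
(13) = -52.88
(14) = -28.60
(15) = -36.07
(16) = -15.33
(17) = -2.39
(18) = 0.77
(19) = -71.99
(20) = -46.64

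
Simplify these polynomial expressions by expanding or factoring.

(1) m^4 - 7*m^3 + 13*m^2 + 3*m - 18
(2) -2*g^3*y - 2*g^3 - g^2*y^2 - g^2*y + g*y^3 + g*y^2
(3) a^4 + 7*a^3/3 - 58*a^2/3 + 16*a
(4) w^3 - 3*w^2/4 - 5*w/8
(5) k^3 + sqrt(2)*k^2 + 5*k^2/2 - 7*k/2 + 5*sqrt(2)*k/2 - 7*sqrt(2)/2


(1) = (m - 3)^2*(m - 2)*(m + 1)
(2) = (-2*g + y)*(g + y)*(g*y + g)
(3) = a*(a - 8/3)*(a - 1)*(a + 6)
(4) = w*(w - 5/4)*(w + 1/2)
(5) = (k - 1)*(k + 7/2)*(k + sqrt(2))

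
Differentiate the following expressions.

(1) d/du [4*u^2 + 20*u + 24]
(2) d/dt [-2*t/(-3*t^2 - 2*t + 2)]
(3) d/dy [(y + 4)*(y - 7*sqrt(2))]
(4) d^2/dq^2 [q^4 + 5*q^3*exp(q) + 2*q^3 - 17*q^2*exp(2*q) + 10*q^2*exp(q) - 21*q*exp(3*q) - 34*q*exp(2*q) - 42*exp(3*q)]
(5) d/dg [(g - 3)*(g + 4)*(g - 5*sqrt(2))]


(1) = 8*u + 20
(2) = 2*(-3*t^2 - 2)/(9*t^4 + 12*t^3 - 8*t^2 - 8*t + 4)
(3) = 2*y - 7*sqrt(2) + 4
(4) = 5*q^3*exp(q) - 68*q^2*exp(2*q) + 40*q^2*exp(q) + 12*q^2 - 189*q*exp(3*q) - 272*q*exp(2*q) + 70*q*exp(q) + 12*q - 504*exp(3*q) - 170*exp(2*q) + 20*exp(q)
(5) = 3*g^2 - 10*sqrt(2)*g + 2*g - 12 - 5*sqrt(2)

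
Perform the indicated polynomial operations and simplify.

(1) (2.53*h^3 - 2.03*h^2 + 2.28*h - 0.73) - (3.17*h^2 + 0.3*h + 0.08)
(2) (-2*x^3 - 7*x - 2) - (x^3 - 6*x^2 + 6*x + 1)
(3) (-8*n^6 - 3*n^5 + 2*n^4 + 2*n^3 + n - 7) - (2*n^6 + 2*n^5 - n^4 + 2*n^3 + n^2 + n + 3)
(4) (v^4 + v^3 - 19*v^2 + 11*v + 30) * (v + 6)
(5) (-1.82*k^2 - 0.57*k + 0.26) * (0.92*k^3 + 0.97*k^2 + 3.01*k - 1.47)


(1) = 2.53*h^3 - 5.2*h^2 + 1.98*h - 0.81
(2) = -3*x^3 + 6*x^2 - 13*x - 3
(3) = -10*n^6 - 5*n^5 + 3*n^4 - n^2 - 10
(4) = v^5 + 7*v^4 - 13*v^3 - 103*v^2 + 96*v + 180
(5) = -1.6744*k^5 - 2.2898*k^4 - 5.7919*k^3 + 1.2119*k^2 + 1.6205*k - 0.3822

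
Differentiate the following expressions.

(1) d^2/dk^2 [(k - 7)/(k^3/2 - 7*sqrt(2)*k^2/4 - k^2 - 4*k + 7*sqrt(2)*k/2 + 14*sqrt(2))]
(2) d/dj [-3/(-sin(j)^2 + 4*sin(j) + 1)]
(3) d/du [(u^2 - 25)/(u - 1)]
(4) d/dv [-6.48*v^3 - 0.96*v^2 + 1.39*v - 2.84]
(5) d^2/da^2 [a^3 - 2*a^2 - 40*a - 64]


(1) = 8*(4*(k - 7)*(-3*k^2 + 4*k + 7*sqrt(2)*k - 7*sqrt(2) + 8)^2 + (-6*k^2 + 8*k + 14*sqrt(2)*k + (k - 7)*(-6*k + 4 + 7*sqrt(2)) - 14*sqrt(2) + 16)*(2*k^3 - 7*sqrt(2)*k^2 - 4*k^2 - 16*k + 14*sqrt(2)*k + 56*sqrt(2)))/(2*k^3 - 7*sqrt(2)*k^2 - 4*k^2 - 16*k + 14*sqrt(2)*k + 56*sqrt(2))^3
(2) = 6*(2 - sin(j))*cos(j)/(4*sin(j) + cos(j)^2)^2
(3) = (-u^2 + 2*u*(u - 1) + 25)/(u - 1)^2
(4) = -19.44*v^2 - 1.92*v + 1.39
(5) = 6*a - 4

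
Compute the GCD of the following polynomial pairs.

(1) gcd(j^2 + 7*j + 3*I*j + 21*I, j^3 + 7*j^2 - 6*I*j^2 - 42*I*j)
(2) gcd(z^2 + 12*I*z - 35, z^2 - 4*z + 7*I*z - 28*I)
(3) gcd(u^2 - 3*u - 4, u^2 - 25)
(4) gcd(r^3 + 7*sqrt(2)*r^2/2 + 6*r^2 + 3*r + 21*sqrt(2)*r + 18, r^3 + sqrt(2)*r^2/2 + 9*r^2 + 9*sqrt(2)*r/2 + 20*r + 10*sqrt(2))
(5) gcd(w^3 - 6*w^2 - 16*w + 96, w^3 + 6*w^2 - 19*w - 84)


(1) = gcd((j + 7)*(j + 3*I), j*(j + 7)*(j - 6*I)) = j + 7
(2) = gcd((z + 5*I)*(z + 7*I), (z - 4)*(z + 7*I)) = z + 7*I
(3) = gcd((u - 4)*(u + 1), (u - 5)*(u + 5)) = 1
(4) = gcd((r + 6)*(r + sqrt(2)/2)*(r + 3*sqrt(2)), (r + 4)*(r + 5)*(r + sqrt(2)/2)) = r + sqrt(2)/2
(5) = w - 4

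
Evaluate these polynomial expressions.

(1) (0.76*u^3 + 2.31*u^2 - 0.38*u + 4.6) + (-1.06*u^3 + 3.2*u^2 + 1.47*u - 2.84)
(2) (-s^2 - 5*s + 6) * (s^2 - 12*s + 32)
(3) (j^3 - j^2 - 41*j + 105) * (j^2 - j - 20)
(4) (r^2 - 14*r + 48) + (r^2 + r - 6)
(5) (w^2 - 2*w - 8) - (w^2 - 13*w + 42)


(1) = -0.3*u^3 + 5.51*u^2 + 1.09*u + 1.76
(2) = -s^4 + 7*s^3 + 34*s^2 - 232*s + 192
(3) = j^5 - 2*j^4 - 60*j^3 + 166*j^2 + 715*j - 2100
(4) = 2*r^2 - 13*r + 42
(5) = 11*w - 50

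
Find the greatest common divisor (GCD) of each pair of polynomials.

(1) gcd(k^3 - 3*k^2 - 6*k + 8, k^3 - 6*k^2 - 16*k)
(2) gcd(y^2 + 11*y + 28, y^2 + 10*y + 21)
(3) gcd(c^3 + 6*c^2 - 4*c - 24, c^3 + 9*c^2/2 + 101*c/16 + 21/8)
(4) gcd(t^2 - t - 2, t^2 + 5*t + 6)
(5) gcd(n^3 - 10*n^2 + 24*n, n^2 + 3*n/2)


(1) = k + 2
(2) = y + 7
(3) = gcd((c - 2)*(c + 2)*(c + 6), (c + 3/4)*(c + 7/4)*(c + 2)) = c + 2
(4) = gcd((t - 2)*(t + 1), (t + 2)*(t + 3)) = 1
(5) = n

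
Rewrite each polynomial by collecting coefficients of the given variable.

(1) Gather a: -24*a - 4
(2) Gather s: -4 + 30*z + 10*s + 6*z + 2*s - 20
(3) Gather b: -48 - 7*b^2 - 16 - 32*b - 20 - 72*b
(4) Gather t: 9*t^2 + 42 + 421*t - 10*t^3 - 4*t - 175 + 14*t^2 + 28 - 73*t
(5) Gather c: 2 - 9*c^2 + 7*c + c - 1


(1) = -24*a - 4
(2) = 12*s + 36*z - 24
(3) = -7*b^2 - 104*b - 84
(4) = -10*t^3 + 23*t^2 + 344*t - 105
(5) = -9*c^2 + 8*c + 1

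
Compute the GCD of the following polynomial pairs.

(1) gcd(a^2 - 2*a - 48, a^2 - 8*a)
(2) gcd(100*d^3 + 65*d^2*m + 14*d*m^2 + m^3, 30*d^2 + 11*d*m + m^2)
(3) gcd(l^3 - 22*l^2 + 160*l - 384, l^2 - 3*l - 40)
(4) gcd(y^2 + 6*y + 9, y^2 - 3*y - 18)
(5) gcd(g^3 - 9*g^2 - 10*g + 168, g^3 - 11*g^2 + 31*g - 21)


(1) = a - 8
(2) = 5*d + m
(3) = gcd((l - 8)^2*(l - 6), (l - 8)*(l + 5)) = l - 8
(4) = gcd((y + 3)^2, (y - 6)*(y + 3)) = y + 3
(5) = gcd((g - 7)*(g - 6)*(g + 4), (g - 7)*(g - 3)*(g - 1)) = g - 7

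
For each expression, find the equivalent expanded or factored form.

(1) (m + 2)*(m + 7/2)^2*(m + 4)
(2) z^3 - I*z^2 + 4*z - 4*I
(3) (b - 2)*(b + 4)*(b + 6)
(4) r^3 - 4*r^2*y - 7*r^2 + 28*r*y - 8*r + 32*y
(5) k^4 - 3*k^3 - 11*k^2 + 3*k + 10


(1) = m^4 + 13*m^3 + 249*m^2/4 + 259*m/2 + 98
(2) = (z - 2*I)*(z - I)*(z + 2*I)
(3) = b^3 + 8*b^2 + 4*b - 48
(4) = (r - 8)*(r + 1)*(r - 4*y)
(5) = (k - 5)*(k - 1)*(k + 1)*(k + 2)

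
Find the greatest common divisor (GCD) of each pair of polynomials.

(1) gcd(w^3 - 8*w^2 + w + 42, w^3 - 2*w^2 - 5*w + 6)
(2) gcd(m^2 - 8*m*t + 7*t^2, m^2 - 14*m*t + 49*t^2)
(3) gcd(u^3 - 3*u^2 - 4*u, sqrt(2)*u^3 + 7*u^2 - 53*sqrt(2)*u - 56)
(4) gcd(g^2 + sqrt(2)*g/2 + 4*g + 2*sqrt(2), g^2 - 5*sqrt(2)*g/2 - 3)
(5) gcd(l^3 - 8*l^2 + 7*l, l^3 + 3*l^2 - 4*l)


(1) = w^2 - w - 6
(2) = -m + 7*t
(3) = 1
(4) = g + sqrt(2)/2
(5) = l^2 - l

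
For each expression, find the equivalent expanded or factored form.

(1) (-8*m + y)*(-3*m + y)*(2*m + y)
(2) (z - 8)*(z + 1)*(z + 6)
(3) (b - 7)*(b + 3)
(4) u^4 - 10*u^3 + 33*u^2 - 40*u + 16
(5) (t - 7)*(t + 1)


(1) = 48*m^3 + 2*m^2*y - 9*m*y^2 + y^3
(2) = z^3 - z^2 - 50*z - 48
(3) = b^2 - 4*b - 21
(4) = (u - 4)^2*(u - 1)^2
(5) = t^2 - 6*t - 7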